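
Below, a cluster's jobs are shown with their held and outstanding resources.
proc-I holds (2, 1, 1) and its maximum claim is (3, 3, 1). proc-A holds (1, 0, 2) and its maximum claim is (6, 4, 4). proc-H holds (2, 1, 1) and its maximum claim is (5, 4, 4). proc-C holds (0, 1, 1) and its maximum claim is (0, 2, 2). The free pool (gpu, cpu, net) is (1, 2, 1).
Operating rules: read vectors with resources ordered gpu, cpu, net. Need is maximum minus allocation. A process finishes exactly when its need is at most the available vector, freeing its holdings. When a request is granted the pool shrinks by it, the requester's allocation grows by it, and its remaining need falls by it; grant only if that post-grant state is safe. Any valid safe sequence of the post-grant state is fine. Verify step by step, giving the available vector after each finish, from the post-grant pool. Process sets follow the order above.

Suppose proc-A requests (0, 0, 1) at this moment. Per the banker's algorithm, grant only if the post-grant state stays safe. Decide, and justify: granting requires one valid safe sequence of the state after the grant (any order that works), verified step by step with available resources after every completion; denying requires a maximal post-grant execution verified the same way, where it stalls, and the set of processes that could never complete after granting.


DENY — the pretend-granted state is unsafe.
Key observation: after proc-I, proc-C the pool peaks at (3, 4, 2), and each blocked process is short somewhere: proc-A on gpu; proc-H on net.
On the post-grant state, proc-I, proc-C is a maximal run — nothing extends it. Step-by-step check:
  pool = (1, 2, 0)
  proc-I needs (1, 2, 0) <= (1, 2, 0) -> finishes; pool += (2, 1, 1) = (3, 3, 1)
  proc-C needs (0, 1, 1) <= (3, 3, 1) -> finishes; pool += (0, 1, 1) = (3, 4, 2)
  proc-A still needs (5, 4, 1) but only (3, 4, 2) is free — short on gpu
  proc-H still needs (3, 3, 3) but only (3, 4, 2) is free — short on net
Processes that could never finish after the grant: proc-A and proc-H.


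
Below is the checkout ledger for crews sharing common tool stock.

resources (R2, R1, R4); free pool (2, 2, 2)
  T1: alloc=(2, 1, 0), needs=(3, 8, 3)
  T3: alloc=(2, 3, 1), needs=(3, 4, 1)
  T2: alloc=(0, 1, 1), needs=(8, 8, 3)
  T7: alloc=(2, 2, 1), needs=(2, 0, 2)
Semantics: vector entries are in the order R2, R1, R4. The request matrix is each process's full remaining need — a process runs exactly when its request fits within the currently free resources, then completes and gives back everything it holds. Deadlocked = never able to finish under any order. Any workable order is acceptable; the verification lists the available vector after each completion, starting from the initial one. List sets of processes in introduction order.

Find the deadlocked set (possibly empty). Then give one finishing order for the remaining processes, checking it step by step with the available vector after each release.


Deadlocked: T1 and T2.
Key observation: T7, T3 can finish, but then (6, 7, 4) is all there is, and the blocked group's R1 demands exceed it.
One completion order for the rest: T7, T3. Step-by-step check:
  pool = (2, 2, 2)
  run T7 (needs (2, 0, 2), free (2, 2, 2)); after release of (2, 2, 1) the pool is (4, 4, 3)
  run T3 (needs (3, 4, 1), free (4, 4, 3)); after release of (2, 3, 1) the pool is (6, 7, 4)
The stuck group stays short no matter what:
  T1 cannot run: need (3, 8, 3) vs free (6, 7, 4) (insufficient R1)
  T2 cannot run: need (8, 8, 3) vs free (6, 7, 4) (insufficient R2 and R1)


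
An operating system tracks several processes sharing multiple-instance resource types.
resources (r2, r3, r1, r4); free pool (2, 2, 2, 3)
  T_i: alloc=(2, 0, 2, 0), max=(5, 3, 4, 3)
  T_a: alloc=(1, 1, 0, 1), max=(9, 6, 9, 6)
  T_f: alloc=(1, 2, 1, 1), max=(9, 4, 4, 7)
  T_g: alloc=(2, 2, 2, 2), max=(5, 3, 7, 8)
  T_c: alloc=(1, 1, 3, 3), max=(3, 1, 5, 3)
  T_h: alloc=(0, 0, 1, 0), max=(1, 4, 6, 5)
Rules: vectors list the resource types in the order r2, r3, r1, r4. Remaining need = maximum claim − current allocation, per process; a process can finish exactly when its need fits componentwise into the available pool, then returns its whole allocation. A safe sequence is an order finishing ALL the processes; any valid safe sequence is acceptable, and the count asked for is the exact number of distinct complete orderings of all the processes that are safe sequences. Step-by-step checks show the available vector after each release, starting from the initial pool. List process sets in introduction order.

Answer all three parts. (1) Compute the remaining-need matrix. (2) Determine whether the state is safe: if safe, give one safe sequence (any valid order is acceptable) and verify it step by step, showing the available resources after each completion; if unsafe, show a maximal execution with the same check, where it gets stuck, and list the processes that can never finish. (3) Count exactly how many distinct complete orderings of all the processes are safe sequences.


(1) Outstanding need per process (order r2, r3, r1, r4):
  T_i: (3, 3, 2, 3)
  T_a: (8, 5, 9, 5)
  T_f: (8, 2, 3, 6)
  T_g: (3, 1, 5, 6)
  T_c: (2, 0, 2, 0)
  T_h: (1, 4, 5, 5)
(2) UNSAFE — no complete ordering exists.
Key observation: T_c, T_g, T_i, T_h can finish, but then (7, 5, 10, 8) is all there is, and the blocked group's r2 demands exceed it.
Going as far as possible: T_c, T_g, T_i, T_h; after that, nothing fits. Check, step by step:
  pool = (2, 2, 2, 3)
  T_c needs (2, 0, 2, 0) <= (2, 2, 2, 3) -> finishes; pool += (1, 1, 3, 3) = (3, 3, 5, 6)
  T_g needs (3, 1, 5, 6) <= (3, 3, 5, 6) -> finishes; pool += (2, 2, 2, 2) = (5, 5, 7, 8)
  T_i needs (3, 3, 2, 3) <= (5, 5, 7, 8) -> finishes; pool += (2, 0, 2, 0) = (7, 5, 9, 8)
  T_h needs (1, 4, 5, 5) <= (7, 5, 9, 8) -> finishes; pool += (0, 0, 1, 0) = (7, 5, 10, 8)
  T_a cannot run: need (8, 5, 9, 5) vs free (7, 5, 10, 8) (insufficient r2)
  T_f cannot run: need (8, 2, 3, 6) vs free (7, 5, 10, 8) (insufficient r2)
Never able to finish: T_a and T_f.
(3) The exact count: 0 of the possible complete orderings are safe sequences.


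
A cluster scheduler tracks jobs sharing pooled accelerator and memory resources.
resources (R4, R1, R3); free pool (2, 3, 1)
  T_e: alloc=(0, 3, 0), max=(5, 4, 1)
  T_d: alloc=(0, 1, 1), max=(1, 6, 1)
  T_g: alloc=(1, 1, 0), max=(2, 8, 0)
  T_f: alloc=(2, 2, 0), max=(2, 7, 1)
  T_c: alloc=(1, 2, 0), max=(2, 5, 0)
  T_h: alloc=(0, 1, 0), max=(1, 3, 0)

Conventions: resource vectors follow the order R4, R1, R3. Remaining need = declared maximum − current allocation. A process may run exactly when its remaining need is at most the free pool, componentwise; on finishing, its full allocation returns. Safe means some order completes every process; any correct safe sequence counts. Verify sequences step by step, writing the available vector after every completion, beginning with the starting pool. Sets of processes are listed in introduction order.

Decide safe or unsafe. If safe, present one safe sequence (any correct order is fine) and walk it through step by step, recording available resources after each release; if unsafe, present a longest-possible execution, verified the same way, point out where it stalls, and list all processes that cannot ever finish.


SAFE, for example via the order T_c, T_d, T_f, T_g, T_e, T_h.
Key observation: T_c marks the first exact bind of the order: its need (1, 3, 0) fits the free (2, 3, 1) with zero slack on a requested resource.
Walking it through:
  pool = (2, 3, 1)
  T_c needs (1, 3, 0) <= (2, 3, 1) -> finishes; pool += (1, 2, 0) = (3, 5, 1)
  T_d needs (1, 5, 0) <= (3, 5, 1) -> finishes; pool += (0, 1, 1) = (3, 6, 2)
  T_f needs (0, 5, 1) <= (3, 6, 2) -> finishes; pool += (2, 2, 0) = (5, 8, 2)
  T_g needs (1, 7, 0) <= (5, 8, 2) -> finishes; pool += (1, 1, 0) = (6, 9, 2)
  T_e needs (5, 1, 1) <= (6, 9, 2) -> finishes; pool += (0, 3, 0) = (6, 12, 2)
  T_h needs (1, 2, 0) <= (6, 12, 2) -> finishes; pool += (0, 1, 0) = (6, 13, 2)


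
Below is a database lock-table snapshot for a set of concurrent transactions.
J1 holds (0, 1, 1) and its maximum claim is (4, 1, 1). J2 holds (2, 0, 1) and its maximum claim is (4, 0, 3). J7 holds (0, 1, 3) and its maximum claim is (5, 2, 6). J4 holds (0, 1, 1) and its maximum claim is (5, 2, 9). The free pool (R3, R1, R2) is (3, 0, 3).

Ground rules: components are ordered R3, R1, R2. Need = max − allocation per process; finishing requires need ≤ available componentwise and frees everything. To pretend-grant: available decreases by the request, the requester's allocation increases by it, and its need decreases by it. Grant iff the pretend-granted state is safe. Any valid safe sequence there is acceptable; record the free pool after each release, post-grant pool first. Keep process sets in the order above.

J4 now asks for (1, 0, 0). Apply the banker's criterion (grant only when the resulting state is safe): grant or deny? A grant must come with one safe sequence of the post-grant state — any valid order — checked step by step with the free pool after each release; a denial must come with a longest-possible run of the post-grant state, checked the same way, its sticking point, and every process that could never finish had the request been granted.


DENY. Granting would leave the state unsafe.
Key observation: after J2, J1 the pool peaks at (4, 1, 5), and each blocked process is short somewhere: J7 on R3; J4 on R2.
After a pretend grant, a maximal execution: J2, J1 — then nothing else fits. Verifying each step:
  pool = (2, 0, 3)
  J2: need (2, 0, 2) fits (2, 0, 3); releases (2, 0, 1), pool now (4, 0, 4)
  J1: need (4, 0, 0) fits (4, 0, 4); releases (0, 1, 1), pool now (4, 1, 5)
  blocked: J7 wants (5, 1, 3), pool (4, 1, 5) — not enough R3
  blocked: J4 wants (4, 1, 8), pool (4, 1, 5) — not enough R2
Had the request been granted, J7 and J4 could never finish.


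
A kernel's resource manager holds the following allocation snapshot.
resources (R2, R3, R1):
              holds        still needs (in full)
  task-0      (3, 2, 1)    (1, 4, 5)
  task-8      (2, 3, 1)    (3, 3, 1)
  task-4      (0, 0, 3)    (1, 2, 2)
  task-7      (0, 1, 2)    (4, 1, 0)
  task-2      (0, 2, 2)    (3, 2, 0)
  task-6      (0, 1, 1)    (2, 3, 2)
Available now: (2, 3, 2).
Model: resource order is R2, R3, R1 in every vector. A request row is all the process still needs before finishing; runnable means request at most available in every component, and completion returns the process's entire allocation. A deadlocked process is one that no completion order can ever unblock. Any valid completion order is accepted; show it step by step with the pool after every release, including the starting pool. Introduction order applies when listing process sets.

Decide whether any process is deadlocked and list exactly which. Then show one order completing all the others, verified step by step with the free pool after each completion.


No process is deadlocked.
Key observation: beginning at task-4, releases accumulate fast enough that every process eventually fits.
The rest can finish in the order task-4, task-6, task-0, task-7, task-8, task-2. Verifying each step:
  pool = (2, 3, 2)
  task-4: need (1, 2, 2) fits (2, 3, 2); releases (0, 0, 3), pool now (2, 3, 5)
  task-6: need (2, 3, 2) fits (2, 3, 5); releases (0, 1, 1), pool now (2, 4, 6)
  task-0: need (1, 4, 5) fits (2, 4, 6); releases (3, 2, 1), pool now (5, 6, 7)
  task-7: need (4, 1, 0) fits (5, 6, 7); releases (0, 1, 2), pool now (5, 7, 9)
  task-8: need (3, 3, 1) fits (5, 7, 9); releases (2, 3, 1), pool now (7, 10, 10)
  task-2: need (3, 2, 0) fits (7, 10, 10); releases (0, 2, 2), pool now (7, 12, 12)


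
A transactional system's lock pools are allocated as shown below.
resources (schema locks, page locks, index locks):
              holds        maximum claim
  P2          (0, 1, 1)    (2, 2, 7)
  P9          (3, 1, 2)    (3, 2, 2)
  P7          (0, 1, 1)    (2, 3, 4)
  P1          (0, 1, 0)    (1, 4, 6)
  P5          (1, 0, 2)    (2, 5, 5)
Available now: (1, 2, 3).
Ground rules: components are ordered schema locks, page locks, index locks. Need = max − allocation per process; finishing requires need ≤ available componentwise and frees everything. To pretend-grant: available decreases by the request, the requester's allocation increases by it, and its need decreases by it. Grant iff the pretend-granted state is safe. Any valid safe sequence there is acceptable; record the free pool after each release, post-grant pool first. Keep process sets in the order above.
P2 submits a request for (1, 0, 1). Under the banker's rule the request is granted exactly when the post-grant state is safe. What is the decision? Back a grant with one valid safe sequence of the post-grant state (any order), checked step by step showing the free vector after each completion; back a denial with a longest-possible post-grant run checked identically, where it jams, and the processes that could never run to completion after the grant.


GRANT — the state after the grant stays safe, e.g. via P9, P7, P2, P1, P5.
Key observation: post-grant, (0, 2, 2) remains, and an order beginning with P9 completes everyone.
Verifying the post-grant state step by step:
  pool = (0, 2, 2)
  P9: need (0, 1, 0) fits (0, 2, 2); releases (3, 1, 2), pool now (3, 3, 4)
  P7: need (2, 2, 3) fits (3, 3, 4); releases (0, 1, 1), pool now (3, 4, 5)
  P2: need (1, 1, 5) fits (3, 4, 5); releases (1, 1, 2), pool now (4, 5, 7)
  P1: need (1, 3, 6) fits (4, 5, 7); releases (0, 1, 0), pool now (4, 6, 7)
  P5: need (1, 5, 3) fits (4, 6, 7); releases (1, 0, 2), pool now (5, 6, 9)


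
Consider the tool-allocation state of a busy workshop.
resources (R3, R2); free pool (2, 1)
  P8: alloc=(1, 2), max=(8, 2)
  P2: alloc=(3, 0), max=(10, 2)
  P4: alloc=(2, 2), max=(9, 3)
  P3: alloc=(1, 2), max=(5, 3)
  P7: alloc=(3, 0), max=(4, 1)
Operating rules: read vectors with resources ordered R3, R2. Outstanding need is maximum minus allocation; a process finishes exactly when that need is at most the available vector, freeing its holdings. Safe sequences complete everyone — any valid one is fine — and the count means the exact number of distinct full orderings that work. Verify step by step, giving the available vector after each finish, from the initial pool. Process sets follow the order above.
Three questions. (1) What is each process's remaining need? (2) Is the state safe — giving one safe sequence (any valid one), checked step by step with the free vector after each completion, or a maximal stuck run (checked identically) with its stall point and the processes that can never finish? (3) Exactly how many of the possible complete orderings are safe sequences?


(1) Need matrix, components ordered R3, R2:
  P8: (7, 0)
  P2: (7, 2)
  P4: (7, 1)
  P3: (4, 1)
  P7: (1, 1)
(2) UNSAFE.
Key observation: once P7, P3 finish, the pool peaks at (6, 3) — and every remaining process still needs more R3 than that.
Going as far as possible: P7, P3; after that, nothing fits. Walking it through:
  pool = (2, 1)
  run P7 (needs (1, 1), free (2, 1)); after release of (3, 0) the pool is (5, 1)
  run P3 (needs (4, 1), free (5, 1)); after release of (1, 2) the pool is (6, 3)
  blocked: P8 wants (7, 0), pool (6, 3) — not enough R3
  blocked: P2 wants (7, 2), pool (6, 3) — not enough R3
  blocked: P4 wants (7, 1), pool (6, 3) — not enough R3
Never able to finish: P8, P2 and P4.
(3) The exact count: 0 of the possible complete orderings are safe sequences.


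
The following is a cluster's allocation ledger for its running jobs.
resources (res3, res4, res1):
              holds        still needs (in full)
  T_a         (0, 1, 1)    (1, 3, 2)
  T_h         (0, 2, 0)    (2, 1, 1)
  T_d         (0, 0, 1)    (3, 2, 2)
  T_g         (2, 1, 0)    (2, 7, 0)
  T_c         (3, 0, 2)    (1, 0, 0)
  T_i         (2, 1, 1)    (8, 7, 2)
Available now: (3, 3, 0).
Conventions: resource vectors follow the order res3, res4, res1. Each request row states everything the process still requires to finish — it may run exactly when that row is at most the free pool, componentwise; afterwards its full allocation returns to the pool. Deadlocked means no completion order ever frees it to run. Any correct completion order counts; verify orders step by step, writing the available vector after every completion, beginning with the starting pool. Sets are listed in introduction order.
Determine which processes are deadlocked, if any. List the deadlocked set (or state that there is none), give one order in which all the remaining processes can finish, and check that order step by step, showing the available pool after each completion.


Deadlocked set: T_g and T_i.
Key observation: even finishing T_c, T_d, T_h, T_a leaves just (6, 6, 4) free — too little res4 for any of the remaining processes.
One completion order for the rest: T_c, T_d, T_h, T_a. Check, step by step:
  pool = (3, 3, 0)
  T_c needs (1, 0, 0) <= (3, 3, 0) -> finishes; pool += (3, 0, 2) = (6, 3, 2)
  T_d needs (3, 2, 2) <= (6, 3, 2) -> finishes; pool += (0, 0, 1) = (6, 3, 3)
  T_h needs (2, 1, 1) <= (6, 3, 3) -> finishes; pool += (0, 2, 0) = (6, 5, 3)
  T_a needs (1, 3, 2) <= (6, 5, 3) -> finishes; pool += (0, 1, 1) = (6, 6, 4)
None of the blocked processes ever fits:
  T_g still needs (2, 7, 0) but only (6, 6, 4) is free — short on res4
  T_i still needs (8, 7, 2) but only (6, 6, 4) is free — short on res3 and res4


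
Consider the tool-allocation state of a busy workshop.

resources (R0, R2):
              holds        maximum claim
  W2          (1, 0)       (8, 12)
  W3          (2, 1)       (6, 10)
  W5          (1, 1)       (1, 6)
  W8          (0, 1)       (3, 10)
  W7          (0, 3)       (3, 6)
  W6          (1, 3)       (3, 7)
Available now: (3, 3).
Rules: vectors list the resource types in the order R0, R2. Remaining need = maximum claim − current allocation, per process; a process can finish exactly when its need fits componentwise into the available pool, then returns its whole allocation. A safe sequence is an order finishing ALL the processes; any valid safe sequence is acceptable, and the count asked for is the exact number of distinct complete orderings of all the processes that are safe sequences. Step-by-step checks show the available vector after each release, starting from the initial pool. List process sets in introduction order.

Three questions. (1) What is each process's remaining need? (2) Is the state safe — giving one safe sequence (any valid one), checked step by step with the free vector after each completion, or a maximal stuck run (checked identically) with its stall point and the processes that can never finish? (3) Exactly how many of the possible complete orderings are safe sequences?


(1) Remaining need (order R0, R2):
  W2: (7, 12)
  W3: (4, 9)
  W5: (0, 5)
  W8: (3, 9)
  W7: (3, 3)
  W6: (2, 4)
(2) SAFE, for example via the order W7, W5, W6, W3, W8, W2.
Key observation: W7 marks the first exact bind of the order: its need (3, 3) fits the free (3, 3) with zero slack on a requested resource.
Check, step by step:
  pool = (3, 3)
  W7: need (3, 3) fits (3, 3); releases (0, 3), pool now (3, 6)
  W5: need (0, 5) fits (3, 6); releases (1, 1), pool now (4, 7)
  W6: need (2, 4) fits (4, 7); releases (1, 3), pool now (5, 10)
  W3: need (4, 9) fits (5, 10); releases (2, 1), pool now (7, 11)
  W8: need (3, 9) fits (7, 11); releases (0, 1), pool now (7, 12)
  W2: need (7, 12) fits (7, 12); releases (1, 0), pool now (8, 12)
(3) Precisely 8 of the possible complete orderings are safe sequences.


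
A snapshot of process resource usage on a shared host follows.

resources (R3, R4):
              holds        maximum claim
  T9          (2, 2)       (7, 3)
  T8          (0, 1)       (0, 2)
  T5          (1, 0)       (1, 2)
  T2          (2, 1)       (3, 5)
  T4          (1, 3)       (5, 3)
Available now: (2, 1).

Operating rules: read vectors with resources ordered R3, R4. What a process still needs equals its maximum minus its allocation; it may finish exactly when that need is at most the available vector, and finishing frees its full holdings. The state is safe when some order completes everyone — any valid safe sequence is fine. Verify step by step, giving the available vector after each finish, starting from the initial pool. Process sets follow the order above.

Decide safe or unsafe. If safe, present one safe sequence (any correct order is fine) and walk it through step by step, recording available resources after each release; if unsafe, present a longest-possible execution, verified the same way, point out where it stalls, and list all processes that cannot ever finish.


UNSAFE.
Key observation: after T8, T5 the pool peaks at (3, 2), and each blocked process is short somewhere: T9 on R3; T2 on R4; T4 on R3.
Going as far as possible: T8, T5; after that, nothing fits. Walking it through:
  pool = (2, 1)
  run T8 (needs (0, 1), free (2, 1)); after release of (0, 1) the pool is (2, 2)
  run T5 (needs (0, 2), free (2, 2)); after release of (1, 0) the pool is (3, 2)
  T9 still needs (5, 1) but only (3, 2) is free — short on R3
  T2 still needs (1, 4) but only (3, 2) is free — short on R4
  T4 still needs (4, 0) but only (3, 2) is free — short on R3
Never able to finish: T9, T2 and T4.


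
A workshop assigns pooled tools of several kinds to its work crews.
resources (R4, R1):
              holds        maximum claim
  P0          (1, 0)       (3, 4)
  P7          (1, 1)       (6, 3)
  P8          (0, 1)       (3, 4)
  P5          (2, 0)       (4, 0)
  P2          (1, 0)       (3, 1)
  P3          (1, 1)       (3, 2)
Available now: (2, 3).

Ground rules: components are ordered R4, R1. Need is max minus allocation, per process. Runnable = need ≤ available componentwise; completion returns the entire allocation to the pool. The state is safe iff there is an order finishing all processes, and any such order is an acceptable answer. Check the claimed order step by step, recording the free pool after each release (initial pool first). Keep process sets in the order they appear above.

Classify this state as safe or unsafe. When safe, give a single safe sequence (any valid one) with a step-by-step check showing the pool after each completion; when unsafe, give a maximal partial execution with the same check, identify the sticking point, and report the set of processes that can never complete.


The state is SAFE; one workable sequence: P5, P2, P7, P0, P3, P8.
Key observation: at P5 the run first touches a limit — (2, 0) against (2, 3), exact on a resource it actually requests.
Walking it through:
  pool = (2, 3)
  run P5 (needs (2, 0), free (2, 3)); after release of (2, 0) the pool is (4, 3)
  run P2 (needs (2, 1), free (4, 3)); after release of (1, 0) the pool is (5, 3)
  run P7 (needs (5, 2), free (5, 3)); after release of (1, 1) the pool is (6, 4)
  run P0 (needs (2, 4), free (6, 4)); after release of (1, 0) the pool is (7, 4)
  run P3 (needs (2, 1), free (7, 4)); after release of (1, 1) the pool is (8, 5)
  run P8 (needs (3, 3), free (8, 5)); after release of (0, 1) the pool is (8, 6)


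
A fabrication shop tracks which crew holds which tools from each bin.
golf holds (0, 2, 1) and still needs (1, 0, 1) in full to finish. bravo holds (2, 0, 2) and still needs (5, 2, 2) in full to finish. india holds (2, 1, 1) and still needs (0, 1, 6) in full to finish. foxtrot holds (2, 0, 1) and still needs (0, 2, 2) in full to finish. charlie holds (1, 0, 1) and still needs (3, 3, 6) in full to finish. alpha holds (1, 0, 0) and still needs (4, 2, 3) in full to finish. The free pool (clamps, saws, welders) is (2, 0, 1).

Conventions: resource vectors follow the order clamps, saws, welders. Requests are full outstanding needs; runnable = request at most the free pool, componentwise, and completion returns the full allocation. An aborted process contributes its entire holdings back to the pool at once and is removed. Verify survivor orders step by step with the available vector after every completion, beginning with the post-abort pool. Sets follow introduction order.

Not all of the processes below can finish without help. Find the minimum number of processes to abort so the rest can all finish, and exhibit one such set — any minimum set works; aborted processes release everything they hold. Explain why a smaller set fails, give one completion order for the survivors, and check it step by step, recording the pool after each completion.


Abort india.
Key observation: the returned (2, 1, 1) from india is what brings charlie — unrunnable before, under any order — into play at step 5.
Minimality: the empty abort set fails — the state is deadlocked as it stands.
The survivors complete as golf, foxtrot, alpha, bravo, charlie. Step-by-step check (starting from the post-abort pool):
  pool = (4, 1, 2)
  golf: need (1, 0, 1) fits (4, 1, 2); releases (0, 2, 1), pool now (4, 3, 3)
  foxtrot: need (0, 2, 2) fits (4, 3, 3); releases (2, 0, 1), pool now (6, 3, 4)
  alpha: need (4, 2, 3) fits (6, 3, 4); releases (1, 0, 0), pool now (7, 3, 4)
  bravo: need (5, 2, 2) fits (7, 3, 4); releases (2, 0, 2), pool now (9, 3, 6)
  charlie: need (3, 3, 6) fits (9, 3, 6); releases (1, 0, 1), pool now (10, 3, 7)


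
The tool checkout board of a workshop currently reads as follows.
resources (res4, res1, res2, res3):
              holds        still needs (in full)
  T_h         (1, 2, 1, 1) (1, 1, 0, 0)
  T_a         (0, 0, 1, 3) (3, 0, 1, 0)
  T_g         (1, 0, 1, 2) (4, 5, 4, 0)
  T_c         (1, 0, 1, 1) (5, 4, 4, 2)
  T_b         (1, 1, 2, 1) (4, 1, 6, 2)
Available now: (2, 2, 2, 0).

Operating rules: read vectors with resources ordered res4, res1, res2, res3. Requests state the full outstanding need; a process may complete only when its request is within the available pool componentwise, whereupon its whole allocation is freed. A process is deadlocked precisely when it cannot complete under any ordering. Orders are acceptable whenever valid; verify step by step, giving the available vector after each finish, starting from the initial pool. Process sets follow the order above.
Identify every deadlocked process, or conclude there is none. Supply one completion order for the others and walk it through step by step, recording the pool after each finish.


The deadlocked set is T_g, T_c and T_b.
Key observation: even finishing T_h, T_a leaves just (3, 4, 4, 4) free — too little res4 for any of the remaining processes.
The rest can finish in the order T_h, T_a. Verifying each step:
  pool = (2, 2, 2, 0)
  T_h needs (1, 1, 0, 0) <= (2, 2, 2, 0) -> finishes; pool += (1, 2, 1, 1) = (3, 4, 3, 1)
  T_a needs (3, 0, 1, 0) <= (3, 4, 3, 1) -> finishes; pool += (0, 0, 1, 3) = (3, 4, 4, 4)
The stuck group stays short no matter what:
  T_g still needs (4, 5, 4, 0) but only (3, 4, 4, 4) is free — short on res4 and res1
  T_c still needs (5, 4, 4, 2) but only (3, 4, 4, 4) is free — short on res4
  T_b still needs (4, 1, 6, 2) but only (3, 4, 4, 4) is free — short on res4 and res2


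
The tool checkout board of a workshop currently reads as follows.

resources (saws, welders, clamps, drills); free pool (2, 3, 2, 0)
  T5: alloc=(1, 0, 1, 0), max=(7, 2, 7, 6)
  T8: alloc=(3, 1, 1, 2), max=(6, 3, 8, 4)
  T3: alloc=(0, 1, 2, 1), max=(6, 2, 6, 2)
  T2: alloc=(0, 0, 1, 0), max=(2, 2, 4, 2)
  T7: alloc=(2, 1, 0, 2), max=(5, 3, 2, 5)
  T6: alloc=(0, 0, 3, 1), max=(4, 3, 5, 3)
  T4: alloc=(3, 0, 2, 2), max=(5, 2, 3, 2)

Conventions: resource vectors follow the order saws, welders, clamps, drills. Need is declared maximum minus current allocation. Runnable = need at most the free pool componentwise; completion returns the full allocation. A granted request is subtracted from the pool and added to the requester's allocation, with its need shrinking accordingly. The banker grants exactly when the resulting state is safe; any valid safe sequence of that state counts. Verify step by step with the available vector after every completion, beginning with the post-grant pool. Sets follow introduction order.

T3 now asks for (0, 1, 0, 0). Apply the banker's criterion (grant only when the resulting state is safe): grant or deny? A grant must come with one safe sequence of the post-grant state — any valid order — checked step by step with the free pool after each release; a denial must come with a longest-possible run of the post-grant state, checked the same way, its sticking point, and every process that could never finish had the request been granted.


DENY: after the grant no complete ordering would exist.
Key observation: after T4, T2 the pool peaks at (5, 2, 5, 2), and each blocked process is short somewhere: T5 on saws, clamps, drills; T8 on clamps; T3 on saws; T7 on drills; T6 on welders.
After a pretend grant, a maximal execution: T4, T2 — then nothing else fits. Step-by-step check:
  pool = (2, 2, 2, 0)
  T4: need (2, 2, 1, 0) fits (2, 2, 2, 0); releases (3, 0, 2, 2), pool now (5, 2, 4, 2)
  T2: need (2, 2, 3, 2) fits (5, 2, 4, 2); releases (0, 0, 1, 0), pool now (5, 2, 5, 2)
  blocked: T5 wants (6, 2, 6, 6), pool (5, 2, 5, 2) — not enough saws, clamps and drills
  blocked: T8 wants (3, 2, 7, 2), pool (5, 2, 5, 2) — not enough clamps
  blocked: T3 wants (6, 0, 4, 1), pool (5, 2, 5, 2) — not enough saws
  blocked: T7 wants (3, 2, 2, 3), pool (5, 2, 5, 2) — not enough drills
  blocked: T6 wants (4, 3, 2, 2), pool (5, 2, 5, 2) — not enough welders
Post-grant, the permanently blocked set is T5, T8, T3, T7 and T6.


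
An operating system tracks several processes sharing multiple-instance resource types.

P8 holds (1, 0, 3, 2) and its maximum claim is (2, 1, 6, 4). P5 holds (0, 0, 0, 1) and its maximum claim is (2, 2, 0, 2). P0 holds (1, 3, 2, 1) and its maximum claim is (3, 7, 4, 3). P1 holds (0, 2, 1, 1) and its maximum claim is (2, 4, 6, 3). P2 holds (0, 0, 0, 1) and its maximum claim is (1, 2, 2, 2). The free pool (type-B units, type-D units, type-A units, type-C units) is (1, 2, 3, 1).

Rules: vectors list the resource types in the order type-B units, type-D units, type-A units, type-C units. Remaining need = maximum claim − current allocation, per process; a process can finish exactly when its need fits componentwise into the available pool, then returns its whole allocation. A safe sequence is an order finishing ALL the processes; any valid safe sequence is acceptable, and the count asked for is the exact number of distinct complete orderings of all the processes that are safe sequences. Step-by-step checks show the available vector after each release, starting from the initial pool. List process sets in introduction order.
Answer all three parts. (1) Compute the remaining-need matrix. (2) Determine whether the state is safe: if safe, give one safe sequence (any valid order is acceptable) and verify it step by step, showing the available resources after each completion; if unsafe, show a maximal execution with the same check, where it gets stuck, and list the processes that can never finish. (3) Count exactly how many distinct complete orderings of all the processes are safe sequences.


(1) Outstanding need per process (order type-B units, type-D units, type-A units, type-C units):
  P8: (1, 1, 3, 2)
  P5: (2, 2, 0, 1)
  P0: (2, 4, 2, 2)
  P1: (2, 2, 5, 2)
  P2: (1, 2, 2, 1)
(2) SAFE. One safe sequence: P2, P8, P1, P0, P5.
Key observation: the order's first zero-slack moment is P2 ((1, 2, 2, 1) needed, (1, 2, 3, 1) free — a requested resource with nothing to spare).
Check, step by step:
  pool = (1, 2, 3, 1)
  run P2 (needs (1, 2, 2, 1), free (1, 2, 3, 1)); after release of (0, 0, 0, 1) the pool is (1, 2, 3, 2)
  run P8 (needs (1, 1, 3, 2), free (1, 2, 3, 2)); after release of (1, 0, 3, 2) the pool is (2, 2, 6, 4)
  run P1 (needs (2, 2, 5, 2), free (2, 2, 6, 4)); after release of (0, 2, 1, 1) the pool is (2, 4, 7, 5)
  run P0 (needs (2, 4, 2, 2), free (2, 4, 7, 5)); after release of (1, 3, 2, 1) the pool is (3, 7, 9, 6)
  run P5 (needs (2, 2, 0, 1), free (3, 7, 9, 6)); after release of (0, 0, 0, 1) the pool is (3, 7, 9, 7)
(3) The exact count: 3 of the possible complete orderings are safe sequences.


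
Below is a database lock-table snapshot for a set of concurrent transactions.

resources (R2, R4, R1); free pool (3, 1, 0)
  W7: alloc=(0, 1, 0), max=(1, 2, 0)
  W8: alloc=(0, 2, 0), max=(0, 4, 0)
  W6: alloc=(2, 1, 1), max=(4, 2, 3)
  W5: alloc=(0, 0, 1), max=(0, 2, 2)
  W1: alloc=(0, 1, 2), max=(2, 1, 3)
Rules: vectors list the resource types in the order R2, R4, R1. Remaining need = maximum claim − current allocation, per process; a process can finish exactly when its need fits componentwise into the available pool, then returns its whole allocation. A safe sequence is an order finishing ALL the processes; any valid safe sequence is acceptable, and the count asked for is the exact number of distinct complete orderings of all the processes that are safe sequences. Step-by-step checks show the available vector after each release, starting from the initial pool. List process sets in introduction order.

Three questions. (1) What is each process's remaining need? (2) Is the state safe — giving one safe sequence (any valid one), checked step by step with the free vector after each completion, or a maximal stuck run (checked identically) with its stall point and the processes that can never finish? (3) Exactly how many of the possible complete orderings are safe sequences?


(1) Need matrix, components ordered R2, R4, R1:
  W7: (1, 1, 0)
  W8: (0, 2, 0)
  W6: (2, 1, 2)
  W5: (0, 2, 1)
  W1: (2, 0, 1)
(2) The state is UNSAFE.
Key observation: the pool after W7, W8 is (3, 4, 0); every surviving request exceeds it in R1, so progress ends there.
A maximal execution: W7, W8 — then nothing else fits. Verifying each step:
  pool = (3, 1, 0)
  run W7 (needs (1, 1, 0), free (3, 1, 0)); after release of (0, 1, 0) the pool is (3, 2, 0)
  run W8 (needs (0, 2, 0), free (3, 2, 0)); after release of (0, 2, 0) the pool is (3, 4, 0)
  W6 cannot run: need (2, 1, 2) vs free (3, 4, 0) (insufficient R1)
  W5 cannot run: need (0, 2, 1) vs free (3, 4, 0) (insufficient R1)
  W1 cannot run: need (2, 0, 1) vs free (3, 4, 0) (insufficient R1)
Permanently blocked: W6, W5 and W1.
(3) The exact count: 0 of the possible complete orderings are safe sequences.


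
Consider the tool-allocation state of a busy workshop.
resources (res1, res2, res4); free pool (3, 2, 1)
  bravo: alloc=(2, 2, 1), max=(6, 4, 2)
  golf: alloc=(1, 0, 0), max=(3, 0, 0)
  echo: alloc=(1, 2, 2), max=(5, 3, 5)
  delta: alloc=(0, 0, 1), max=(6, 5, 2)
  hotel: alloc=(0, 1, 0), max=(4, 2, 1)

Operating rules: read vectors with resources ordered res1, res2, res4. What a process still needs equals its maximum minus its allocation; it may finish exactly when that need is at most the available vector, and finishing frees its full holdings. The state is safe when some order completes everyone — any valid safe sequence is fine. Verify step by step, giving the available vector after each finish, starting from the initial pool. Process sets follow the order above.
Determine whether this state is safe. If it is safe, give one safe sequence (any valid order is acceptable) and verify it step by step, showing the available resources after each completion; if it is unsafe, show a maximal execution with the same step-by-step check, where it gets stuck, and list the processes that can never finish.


SAFE, for example via the order golf, bravo, hotel, delta, echo.
Key observation: bravo marks the first exact bind of the order: its need (4, 2, 1) fits the free (4, 2, 1) with zero slack on a requested resource.
Step-by-step check:
  pool = (3, 2, 1)
  golf needs (2, 0, 0) <= (3, 2, 1) -> finishes; pool += (1, 0, 0) = (4, 2, 1)
  bravo needs (4, 2, 1) <= (4, 2, 1) -> finishes; pool += (2, 2, 1) = (6, 4, 2)
  hotel needs (4, 1, 1) <= (6, 4, 2) -> finishes; pool += (0, 1, 0) = (6, 5, 2)
  delta needs (6, 5, 1) <= (6, 5, 2) -> finishes; pool += (0, 0, 1) = (6, 5, 3)
  echo needs (4, 1, 3) <= (6, 5, 3) -> finishes; pool += (1, 2, 2) = (7, 7, 5)


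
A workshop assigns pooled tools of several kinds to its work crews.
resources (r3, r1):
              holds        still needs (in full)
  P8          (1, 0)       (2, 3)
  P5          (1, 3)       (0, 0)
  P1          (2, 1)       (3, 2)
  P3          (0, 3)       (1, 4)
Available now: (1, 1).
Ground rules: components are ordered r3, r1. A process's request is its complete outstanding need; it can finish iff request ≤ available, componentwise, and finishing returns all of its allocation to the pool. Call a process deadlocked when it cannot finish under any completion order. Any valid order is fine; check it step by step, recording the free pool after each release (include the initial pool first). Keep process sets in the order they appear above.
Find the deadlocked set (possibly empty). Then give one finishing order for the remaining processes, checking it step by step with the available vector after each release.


No process is deadlocked.
Key observation: P5 leads a chain of completions in which each release enables another process.
The rest can finish in the order P5, P8, P1, P3. Step-by-step check:
  pool = (1, 1)
  P5: need (0, 0) fits (1, 1); releases (1, 3), pool now (2, 4)
  P8: need (2, 3) fits (2, 4); releases (1, 0), pool now (3, 4)
  P1: need (3, 2) fits (3, 4); releases (2, 1), pool now (5, 5)
  P3: need (1, 4) fits (5, 5); releases (0, 3), pool now (5, 8)


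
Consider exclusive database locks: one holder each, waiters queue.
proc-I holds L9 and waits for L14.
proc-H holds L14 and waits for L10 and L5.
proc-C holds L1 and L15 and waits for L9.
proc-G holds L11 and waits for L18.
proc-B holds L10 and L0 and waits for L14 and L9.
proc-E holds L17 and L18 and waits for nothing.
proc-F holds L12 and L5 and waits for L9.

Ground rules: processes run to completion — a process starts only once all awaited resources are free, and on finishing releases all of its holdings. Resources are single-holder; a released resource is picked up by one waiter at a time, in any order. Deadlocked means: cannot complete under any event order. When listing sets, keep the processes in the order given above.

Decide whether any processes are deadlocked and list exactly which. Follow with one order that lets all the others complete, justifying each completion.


Deadlocked set: proc-I, proc-H, proc-C, proc-B and proc-F.
Key observation: nobody on the ring proc-I -> proc-H -> proc-B -> proc-I can start until another member finishes, which never happens; proc-F is caught in further circular waits and proc-C waits into the deadlock from upstream.
One completion order for the rest: proc-E, proc-G.
Check, step by step:
  run proc-E (it waits on nothing); releases L17 and L18
  proc-G: everything it awaited (L18) is free; runs, freeing L11


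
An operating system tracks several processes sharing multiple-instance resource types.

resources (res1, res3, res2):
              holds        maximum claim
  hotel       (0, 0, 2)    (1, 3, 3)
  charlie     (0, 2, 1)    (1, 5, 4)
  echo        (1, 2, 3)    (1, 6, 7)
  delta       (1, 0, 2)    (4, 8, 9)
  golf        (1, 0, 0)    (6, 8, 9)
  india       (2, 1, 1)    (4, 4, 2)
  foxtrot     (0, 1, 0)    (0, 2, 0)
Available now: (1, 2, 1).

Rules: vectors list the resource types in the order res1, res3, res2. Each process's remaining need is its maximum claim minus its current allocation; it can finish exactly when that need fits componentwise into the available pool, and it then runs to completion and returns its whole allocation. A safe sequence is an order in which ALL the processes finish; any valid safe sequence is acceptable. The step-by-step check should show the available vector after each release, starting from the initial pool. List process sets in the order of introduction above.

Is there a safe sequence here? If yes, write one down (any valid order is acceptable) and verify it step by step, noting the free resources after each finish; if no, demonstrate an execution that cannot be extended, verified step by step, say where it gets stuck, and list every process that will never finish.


SAFE — a valid safe sequence is foxtrot, hotel, charlie, echo, india, delta, golf.
Key observation: the first exact fit in this order is hotel — it needs (1, 3, 1) with (1, 3, 1) free, meeting a requested resource to the last unit.
Walking it through:
  pool = (1, 2, 1)
  foxtrot: need (0, 1, 0) fits (1, 2, 1); releases (0, 1, 0), pool now (1, 3, 1)
  hotel: need (1, 3, 1) fits (1, 3, 1); releases (0, 0, 2), pool now (1, 3, 3)
  charlie: need (1, 3, 3) fits (1, 3, 3); releases (0, 2, 1), pool now (1, 5, 4)
  echo: need (0, 4, 4) fits (1, 5, 4); releases (1, 2, 3), pool now (2, 7, 7)
  india: need (2, 3, 1) fits (2, 7, 7); releases (2, 1, 1), pool now (4, 8, 8)
  delta: need (3, 8, 7) fits (4, 8, 8); releases (1, 0, 2), pool now (5, 8, 10)
  golf: need (5, 8, 9) fits (5, 8, 10); releases (1, 0, 0), pool now (6, 8, 10)
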